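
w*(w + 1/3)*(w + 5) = w^3 + 16*w^2/3 + 5*w/3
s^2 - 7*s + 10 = (s - 5)*(s - 2)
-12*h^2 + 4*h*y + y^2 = (-2*h + y)*(6*h + y)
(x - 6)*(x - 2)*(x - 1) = x^3 - 9*x^2 + 20*x - 12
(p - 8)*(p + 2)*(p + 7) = p^3 + p^2 - 58*p - 112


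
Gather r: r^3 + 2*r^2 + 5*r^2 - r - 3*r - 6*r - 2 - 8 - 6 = r^3 + 7*r^2 - 10*r - 16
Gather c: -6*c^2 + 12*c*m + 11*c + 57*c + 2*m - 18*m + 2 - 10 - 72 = -6*c^2 + c*(12*m + 68) - 16*m - 80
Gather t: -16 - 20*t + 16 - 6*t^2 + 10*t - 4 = -6*t^2 - 10*t - 4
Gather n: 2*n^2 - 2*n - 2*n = 2*n^2 - 4*n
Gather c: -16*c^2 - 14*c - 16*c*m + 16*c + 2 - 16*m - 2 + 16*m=-16*c^2 + c*(2 - 16*m)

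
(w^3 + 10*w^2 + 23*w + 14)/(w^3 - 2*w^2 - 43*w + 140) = (w^2 + 3*w + 2)/(w^2 - 9*w + 20)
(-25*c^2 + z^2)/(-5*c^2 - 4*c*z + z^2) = (5*c + z)/(c + z)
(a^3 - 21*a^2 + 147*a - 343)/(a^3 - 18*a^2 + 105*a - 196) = (a - 7)/(a - 4)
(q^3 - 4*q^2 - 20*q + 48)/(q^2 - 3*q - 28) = (q^2 - 8*q + 12)/(q - 7)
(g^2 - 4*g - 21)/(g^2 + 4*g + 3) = (g - 7)/(g + 1)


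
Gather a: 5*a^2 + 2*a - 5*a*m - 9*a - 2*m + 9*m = 5*a^2 + a*(-5*m - 7) + 7*m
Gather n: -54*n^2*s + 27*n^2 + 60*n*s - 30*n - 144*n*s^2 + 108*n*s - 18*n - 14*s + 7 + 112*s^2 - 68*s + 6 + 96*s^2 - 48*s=n^2*(27 - 54*s) + n*(-144*s^2 + 168*s - 48) + 208*s^2 - 130*s + 13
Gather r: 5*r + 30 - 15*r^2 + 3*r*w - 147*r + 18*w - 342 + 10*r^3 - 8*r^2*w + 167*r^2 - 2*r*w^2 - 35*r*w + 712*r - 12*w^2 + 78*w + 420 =10*r^3 + r^2*(152 - 8*w) + r*(-2*w^2 - 32*w + 570) - 12*w^2 + 96*w + 108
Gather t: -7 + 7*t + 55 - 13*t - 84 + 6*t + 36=0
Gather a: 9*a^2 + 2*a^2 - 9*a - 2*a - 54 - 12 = 11*a^2 - 11*a - 66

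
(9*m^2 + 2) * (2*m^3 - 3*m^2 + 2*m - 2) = 18*m^5 - 27*m^4 + 22*m^3 - 24*m^2 + 4*m - 4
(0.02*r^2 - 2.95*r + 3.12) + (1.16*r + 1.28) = 0.02*r^2 - 1.79*r + 4.4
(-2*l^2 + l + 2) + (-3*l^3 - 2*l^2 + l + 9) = -3*l^3 - 4*l^2 + 2*l + 11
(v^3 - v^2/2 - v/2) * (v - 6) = v^4 - 13*v^3/2 + 5*v^2/2 + 3*v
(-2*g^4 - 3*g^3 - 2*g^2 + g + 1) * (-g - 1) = 2*g^5 + 5*g^4 + 5*g^3 + g^2 - 2*g - 1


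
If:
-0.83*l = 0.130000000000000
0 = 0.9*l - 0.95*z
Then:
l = -0.16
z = -0.15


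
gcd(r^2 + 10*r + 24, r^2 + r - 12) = r + 4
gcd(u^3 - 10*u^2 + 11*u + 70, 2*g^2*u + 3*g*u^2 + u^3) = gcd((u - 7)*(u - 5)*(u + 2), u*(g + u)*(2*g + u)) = 1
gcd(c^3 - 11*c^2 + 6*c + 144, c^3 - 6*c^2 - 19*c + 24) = c^2 - 5*c - 24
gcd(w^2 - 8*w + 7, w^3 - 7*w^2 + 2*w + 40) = 1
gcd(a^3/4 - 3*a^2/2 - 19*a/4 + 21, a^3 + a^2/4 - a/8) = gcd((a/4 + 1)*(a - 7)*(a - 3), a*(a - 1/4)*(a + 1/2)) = 1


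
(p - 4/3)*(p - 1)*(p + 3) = p^3 + 2*p^2/3 - 17*p/3 + 4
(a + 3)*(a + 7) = a^2 + 10*a + 21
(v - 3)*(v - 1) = v^2 - 4*v + 3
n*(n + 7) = n^2 + 7*n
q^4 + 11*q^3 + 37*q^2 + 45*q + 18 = (q + 1)^2*(q + 3)*(q + 6)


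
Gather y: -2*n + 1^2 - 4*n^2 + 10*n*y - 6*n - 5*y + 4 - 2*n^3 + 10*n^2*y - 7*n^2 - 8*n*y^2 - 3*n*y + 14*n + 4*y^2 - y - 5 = -2*n^3 - 11*n^2 + 6*n + y^2*(4 - 8*n) + y*(10*n^2 + 7*n - 6)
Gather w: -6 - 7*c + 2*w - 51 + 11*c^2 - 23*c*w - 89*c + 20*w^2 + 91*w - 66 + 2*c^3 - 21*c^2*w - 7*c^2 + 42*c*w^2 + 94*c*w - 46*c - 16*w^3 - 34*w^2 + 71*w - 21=2*c^3 + 4*c^2 - 142*c - 16*w^3 + w^2*(42*c - 14) + w*(-21*c^2 + 71*c + 164) - 144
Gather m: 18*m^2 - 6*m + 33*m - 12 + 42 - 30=18*m^2 + 27*m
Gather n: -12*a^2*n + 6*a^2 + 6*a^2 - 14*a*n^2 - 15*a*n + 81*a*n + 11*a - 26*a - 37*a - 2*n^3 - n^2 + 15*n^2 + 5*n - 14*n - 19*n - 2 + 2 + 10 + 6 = 12*a^2 - 52*a - 2*n^3 + n^2*(14 - 14*a) + n*(-12*a^2 + 66*a - 28) + 16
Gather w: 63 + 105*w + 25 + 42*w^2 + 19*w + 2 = 42*w^2 + 124*w + 90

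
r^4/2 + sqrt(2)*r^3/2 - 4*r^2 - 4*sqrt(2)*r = r*(r/2 + sqrt(2))*(r - 2*sqrt(2))*(r + sqrt(2))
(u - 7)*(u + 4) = u^2 - 3*u - 28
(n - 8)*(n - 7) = n^2 - 15*n + 56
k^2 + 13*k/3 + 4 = (k + 4/3)*(k + 3)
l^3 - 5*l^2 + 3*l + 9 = (l - 3)^2*(l + 1)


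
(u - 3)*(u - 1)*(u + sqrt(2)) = u^3 - 4*u^2 + sqrt(2)*u^2 - 4*sqrt(2)*u + 3*u + 3*sqrt(2)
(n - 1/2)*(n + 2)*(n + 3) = n^3 + 9*n^2/2 + 7*n/2 - 3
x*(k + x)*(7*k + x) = 7*k^2*x + 8*k*x^2 + x^3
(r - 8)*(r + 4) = r^2 - 4*r - 32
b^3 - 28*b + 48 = (b - 4)*(b - 2)*(b + 6)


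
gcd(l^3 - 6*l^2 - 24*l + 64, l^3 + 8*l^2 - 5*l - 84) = l + 4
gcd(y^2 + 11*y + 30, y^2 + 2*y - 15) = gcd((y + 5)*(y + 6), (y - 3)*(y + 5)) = y + 5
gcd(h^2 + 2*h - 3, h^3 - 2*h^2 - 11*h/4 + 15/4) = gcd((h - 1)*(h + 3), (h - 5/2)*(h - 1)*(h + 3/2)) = h - 1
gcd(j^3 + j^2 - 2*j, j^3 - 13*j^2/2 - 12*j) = j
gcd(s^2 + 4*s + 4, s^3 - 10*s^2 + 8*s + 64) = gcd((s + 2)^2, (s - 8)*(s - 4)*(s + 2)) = s + 2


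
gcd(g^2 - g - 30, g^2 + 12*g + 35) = g + 5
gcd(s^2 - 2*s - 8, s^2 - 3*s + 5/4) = 1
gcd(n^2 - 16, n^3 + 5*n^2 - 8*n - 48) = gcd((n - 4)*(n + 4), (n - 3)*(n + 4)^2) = n + 4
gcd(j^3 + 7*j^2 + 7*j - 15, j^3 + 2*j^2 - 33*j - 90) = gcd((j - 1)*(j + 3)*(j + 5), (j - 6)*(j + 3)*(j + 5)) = j^2 + 8*j + 15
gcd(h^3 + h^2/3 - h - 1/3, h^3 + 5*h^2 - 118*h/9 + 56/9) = 1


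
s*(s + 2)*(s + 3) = s^3 + 5*s^2 + 6*s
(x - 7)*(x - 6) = x^2 - 13*x + 42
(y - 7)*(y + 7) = y^2 - 49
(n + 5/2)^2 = n^2 + 5*n + 25/4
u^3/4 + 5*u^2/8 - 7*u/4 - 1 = (u/4 + 1)*(u - 2)*(u + 1/2)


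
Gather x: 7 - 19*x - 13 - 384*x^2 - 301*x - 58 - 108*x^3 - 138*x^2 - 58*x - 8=-108*x^3 - 522*x^2 - 378*x - 72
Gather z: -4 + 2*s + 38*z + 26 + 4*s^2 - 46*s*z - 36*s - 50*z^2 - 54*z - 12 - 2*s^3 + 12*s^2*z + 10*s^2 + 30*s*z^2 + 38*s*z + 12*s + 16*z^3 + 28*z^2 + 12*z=-2*s^3 + 14*s^2 - 22*s + 16*z^3 + z^2*(30*s - 22) + z*(12*s^2 - 8*s - 4) + 10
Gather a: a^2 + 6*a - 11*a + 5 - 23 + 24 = a^2 - 5*a + 6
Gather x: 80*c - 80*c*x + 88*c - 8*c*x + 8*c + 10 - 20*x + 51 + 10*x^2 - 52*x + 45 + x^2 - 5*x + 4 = 176*c + 11*x^2 + x*(-88*c - 77) + 110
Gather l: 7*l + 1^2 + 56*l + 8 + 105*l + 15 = 168*l + 24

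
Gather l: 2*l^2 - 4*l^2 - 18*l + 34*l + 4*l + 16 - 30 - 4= -2*l^2 + 20*l - 18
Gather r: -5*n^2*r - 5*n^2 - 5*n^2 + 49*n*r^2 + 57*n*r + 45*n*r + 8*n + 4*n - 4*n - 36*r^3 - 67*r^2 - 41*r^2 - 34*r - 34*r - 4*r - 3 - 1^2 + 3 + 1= -10*n^2 + 8*n - 36*r^3 + r^2*(49*n - 108) + r*(-5*n^2 + 102*n - 72)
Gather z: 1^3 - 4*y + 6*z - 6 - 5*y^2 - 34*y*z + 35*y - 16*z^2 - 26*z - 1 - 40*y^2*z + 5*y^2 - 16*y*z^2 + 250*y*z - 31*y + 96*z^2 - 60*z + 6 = z^2*(80 - 16*y) + z*(-40*y^2 + 216*y - 80)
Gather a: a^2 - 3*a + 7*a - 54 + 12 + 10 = a^2 + 4*a - 32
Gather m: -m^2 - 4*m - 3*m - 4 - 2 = -m^2 - 7*m - 6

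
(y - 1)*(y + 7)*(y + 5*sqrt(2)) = y^3 + 6*y^2 + 5*sqrt(2)*y^2 - 7*y + 30*sqrt(2)*y - 35*sqrt(2)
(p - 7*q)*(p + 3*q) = p^2 - 4*p*q - 21*q^2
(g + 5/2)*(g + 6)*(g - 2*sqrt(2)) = g^3 - 2*sqrt(2)*g^2 + 17*g^2/2 - 17*sqrt(2)*g + 15*g - 30*sqrt(2)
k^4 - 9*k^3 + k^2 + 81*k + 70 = (k - 7)*(k - 5)*(k + 1)*(k + 2)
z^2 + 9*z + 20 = (z + 4)*(z + 5)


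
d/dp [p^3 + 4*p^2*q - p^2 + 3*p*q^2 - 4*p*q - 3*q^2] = 3*p^2 + 8*p*q - 2*p + 3*q^2 - 4*q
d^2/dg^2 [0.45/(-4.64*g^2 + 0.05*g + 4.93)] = (-19.37664*g^2 + 0.2088*g + 0.45*(9.28*g - 0.05)*(18.56*g - 0.1) + 20.58768)/(-4.64*g^2 + 0.05*g + 4.93)^3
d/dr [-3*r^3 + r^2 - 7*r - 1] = -9*r^2 + 2*r - 7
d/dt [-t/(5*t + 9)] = -9/(5*t + 9)^2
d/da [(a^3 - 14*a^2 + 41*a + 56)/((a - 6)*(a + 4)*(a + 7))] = (19*a^4 - 158*a^3 - 345*a^2 + 4144*a - 4760)/(a^6 + 10*a^5 - 51*a^4 - 716*a^3 - 236*a^2 + 12768*a + 28224)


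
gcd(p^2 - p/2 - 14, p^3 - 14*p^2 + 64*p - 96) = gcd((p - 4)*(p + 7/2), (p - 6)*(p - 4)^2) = p - 4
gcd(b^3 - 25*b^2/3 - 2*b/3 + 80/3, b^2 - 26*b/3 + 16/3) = b - 8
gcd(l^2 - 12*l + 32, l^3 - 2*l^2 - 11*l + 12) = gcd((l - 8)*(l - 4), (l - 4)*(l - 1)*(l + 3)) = l - 4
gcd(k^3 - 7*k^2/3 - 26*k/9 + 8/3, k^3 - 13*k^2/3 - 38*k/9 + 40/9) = k^2 + 2*k/3 - 8/9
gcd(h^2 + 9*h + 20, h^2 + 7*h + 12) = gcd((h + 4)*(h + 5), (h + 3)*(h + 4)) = h + 4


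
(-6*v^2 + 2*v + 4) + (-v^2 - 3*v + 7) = -7*v^2 - v + 11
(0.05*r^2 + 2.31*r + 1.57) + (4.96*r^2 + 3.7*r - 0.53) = 5.01*r^2 + 6.01*r + 1.04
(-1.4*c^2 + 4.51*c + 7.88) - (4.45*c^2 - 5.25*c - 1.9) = -5.85*c^2 + 9.76*c + 9.78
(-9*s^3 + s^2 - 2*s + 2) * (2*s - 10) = -18*s^4 + 92*s^3 - 14*s^2 + 24*s - 20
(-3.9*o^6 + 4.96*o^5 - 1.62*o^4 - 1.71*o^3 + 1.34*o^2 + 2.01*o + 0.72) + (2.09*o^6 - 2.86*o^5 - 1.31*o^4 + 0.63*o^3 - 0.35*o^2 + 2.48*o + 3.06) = -1.81*o^6 + 2.1*o^5 - 2.93*o^4 - 1.08*o^3 + 0.99*o^2 + 4.49*o + 3.78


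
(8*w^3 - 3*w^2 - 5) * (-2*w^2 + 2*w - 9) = -16*w^5 + 22*w^4 - 78*w^3 + 37*w^2 - 10*w + 45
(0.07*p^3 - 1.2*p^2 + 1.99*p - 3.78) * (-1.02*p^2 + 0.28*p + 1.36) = -0.0714*p^5 + 1.2436*p^4 - 2.2706*p^3 + 2.7808*p^2 + 1.648*p - 5.1408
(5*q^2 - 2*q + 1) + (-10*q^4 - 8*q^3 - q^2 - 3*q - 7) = -10*q^4 - 8*q^3 + 4*q^2 - 5*q - 6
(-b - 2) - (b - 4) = 2 - 2*b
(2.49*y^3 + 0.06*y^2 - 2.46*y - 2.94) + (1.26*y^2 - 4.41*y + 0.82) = 2.49*y^3 + 1.32*y^2 - 6.87*y - 2.12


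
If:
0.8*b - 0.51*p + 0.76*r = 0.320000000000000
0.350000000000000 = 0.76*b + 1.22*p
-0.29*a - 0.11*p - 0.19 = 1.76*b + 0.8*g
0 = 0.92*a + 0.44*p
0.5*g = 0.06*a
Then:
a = -0.17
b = -0.09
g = -0.02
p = 0.35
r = 0.75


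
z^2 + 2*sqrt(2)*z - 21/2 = (z - 3*sqrt(2)/2)*(z + 7*sqrt(2)/2)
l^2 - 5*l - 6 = (l - 6)*(l + 1)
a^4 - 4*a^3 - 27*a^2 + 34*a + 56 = (a - 7)*(a - 2)*(a + 1)*(a + 4)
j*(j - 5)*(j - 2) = j^3 - 7*j^2 + 10*j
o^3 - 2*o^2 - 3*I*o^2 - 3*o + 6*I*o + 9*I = (o - 3)*(o + 1)*(o - 3*I)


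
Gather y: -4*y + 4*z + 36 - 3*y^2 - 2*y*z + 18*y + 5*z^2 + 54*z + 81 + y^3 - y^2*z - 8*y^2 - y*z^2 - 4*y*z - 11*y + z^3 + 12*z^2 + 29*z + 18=y^3 + y^2*(-z - 11) + y*(-z^2 - 6*z + 3) + z^3 + 17*z^2 + 87*z + 135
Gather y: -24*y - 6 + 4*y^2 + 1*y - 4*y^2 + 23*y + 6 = 0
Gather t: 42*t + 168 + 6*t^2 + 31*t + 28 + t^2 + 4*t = 7*t^2 + 77*t + 196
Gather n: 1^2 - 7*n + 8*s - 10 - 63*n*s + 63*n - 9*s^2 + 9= n*(56 - 63*s) - 9*s^2 + 8*s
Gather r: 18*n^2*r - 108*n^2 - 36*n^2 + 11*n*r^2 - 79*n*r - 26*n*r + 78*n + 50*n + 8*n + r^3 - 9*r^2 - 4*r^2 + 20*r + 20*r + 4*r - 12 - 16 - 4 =-144*n^2 + 136*n + r^3 + r^2*(11*n - 13) + r*(18*n^2 - 105*n + 44) - 32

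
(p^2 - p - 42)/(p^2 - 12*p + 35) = (p + 6)/(p - 5)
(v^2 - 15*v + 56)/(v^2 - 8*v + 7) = (v - 8)/(v - 1)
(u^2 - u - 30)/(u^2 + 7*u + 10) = (u - 6)/(u + 2)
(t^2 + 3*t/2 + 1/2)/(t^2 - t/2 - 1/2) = (t + 1)/(t - 1)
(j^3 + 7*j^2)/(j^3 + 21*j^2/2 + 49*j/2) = 2*j/(2*j + 7)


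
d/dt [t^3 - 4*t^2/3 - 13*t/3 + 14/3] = 3*t^2 - 8*t/3 - 13/3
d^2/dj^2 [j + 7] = 0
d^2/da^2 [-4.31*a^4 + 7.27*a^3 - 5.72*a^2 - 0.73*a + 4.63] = -51.72*a^2 + 43.62*a - 11.44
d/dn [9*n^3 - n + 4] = 27*n^2 - 1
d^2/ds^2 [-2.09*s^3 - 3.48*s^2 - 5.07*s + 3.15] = -12.54*s - 6.96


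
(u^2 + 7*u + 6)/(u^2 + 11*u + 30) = (u + 1)/(u + 5)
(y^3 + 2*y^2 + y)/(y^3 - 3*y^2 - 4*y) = (y + 1)/(y - 4)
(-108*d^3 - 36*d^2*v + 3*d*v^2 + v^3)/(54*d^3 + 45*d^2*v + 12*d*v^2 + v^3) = (-6*d + v)/(3*d + v)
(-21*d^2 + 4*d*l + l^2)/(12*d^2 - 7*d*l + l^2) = (-7*d - l)/(4*d - l)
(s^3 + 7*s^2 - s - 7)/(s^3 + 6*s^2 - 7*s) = (s + 1)/s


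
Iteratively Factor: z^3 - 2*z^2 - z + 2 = (z - 2)*(z^2 - 1) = (z - 2)*(z + 1)*(z - 1)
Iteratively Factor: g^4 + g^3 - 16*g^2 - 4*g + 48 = (g + 4)*(g^3 - 3*g^2 - 4*g + 12) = (g - 3)*(g + 4)*(g^2 - 4) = (g - 3)*(g + 2)*(g + 4)*(g - 2)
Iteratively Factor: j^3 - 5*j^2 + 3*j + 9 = (j - 3)*(j^2 - 2*j - 3) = (j - 3)^2*(j + 1)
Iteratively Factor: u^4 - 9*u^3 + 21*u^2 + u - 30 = (u + 1)*(u^3 - 10*u^2 + 31*u - 30) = (u - 5)*(u + 1)*(u^2 - 5*u + 6) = (u - 5)*(u - 3)*(u + 1)*(u - 2)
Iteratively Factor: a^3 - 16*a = (a + 4)*(a^2 - 4*a) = a*(a + 4)*(a - 4)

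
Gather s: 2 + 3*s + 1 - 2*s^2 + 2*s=-2*s^2 + 5*s + 3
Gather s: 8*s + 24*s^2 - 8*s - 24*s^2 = 0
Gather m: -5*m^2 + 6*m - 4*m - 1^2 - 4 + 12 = -5*m^2 + 2*m + 7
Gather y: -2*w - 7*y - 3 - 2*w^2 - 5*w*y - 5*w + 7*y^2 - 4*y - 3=-2*w^2 - 7*w + 7*y^2 + y*(-5*w - 11) - 6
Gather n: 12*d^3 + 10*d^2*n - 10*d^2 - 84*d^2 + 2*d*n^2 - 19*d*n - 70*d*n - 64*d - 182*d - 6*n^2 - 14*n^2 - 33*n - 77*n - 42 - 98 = 12*d^3 - 94*d^2 - 246*d + n^2*(2*d - 20) + n*(10*d^2 - 89*d - 110) - 140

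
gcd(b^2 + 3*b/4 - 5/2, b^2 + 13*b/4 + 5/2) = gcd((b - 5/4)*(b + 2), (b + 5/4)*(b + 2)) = b + 2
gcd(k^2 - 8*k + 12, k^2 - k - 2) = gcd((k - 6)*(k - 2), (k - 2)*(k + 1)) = k - 2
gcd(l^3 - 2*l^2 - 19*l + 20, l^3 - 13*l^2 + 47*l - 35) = l^2 - 6*l + 5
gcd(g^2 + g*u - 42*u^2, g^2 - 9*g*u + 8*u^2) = 1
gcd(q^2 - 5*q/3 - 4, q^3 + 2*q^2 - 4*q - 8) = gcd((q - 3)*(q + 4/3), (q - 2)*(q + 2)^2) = 1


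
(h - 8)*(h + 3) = h^2 - 5*h - 24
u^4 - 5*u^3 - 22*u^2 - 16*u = u*(u - 8)*(u + 1)*(u + 2)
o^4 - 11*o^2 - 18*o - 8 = (o - 4)*(o + 1)^2*(o + 2)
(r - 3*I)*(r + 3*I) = r^2 + 9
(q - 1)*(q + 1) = q^2 - 1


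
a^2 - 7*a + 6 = (a - 6)*(a - 1)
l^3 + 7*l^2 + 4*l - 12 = (l - 1)*(l + 2)*(l + 6)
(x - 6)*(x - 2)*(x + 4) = x^3 - 4*x^2 - 20*x + 48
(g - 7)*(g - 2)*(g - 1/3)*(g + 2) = g^4 - 22*g^3/3 - 5*g^2/3 + 88*g/3 - 28/3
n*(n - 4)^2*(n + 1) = n^4 - 7*n^3 + 8*n^2 + 16*n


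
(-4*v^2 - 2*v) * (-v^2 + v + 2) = 4*v^4 - 2*v^3 - 10*v^2 - 4*v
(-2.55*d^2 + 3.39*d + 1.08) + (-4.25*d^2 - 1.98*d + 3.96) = -6.8*d^2 + 1.41*d + 5.04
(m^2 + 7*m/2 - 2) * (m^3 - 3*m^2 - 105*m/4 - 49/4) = m^5 + m^4/2 - 155*m^3/4 - 785*m^2/8 + 77*m/8 + 49/2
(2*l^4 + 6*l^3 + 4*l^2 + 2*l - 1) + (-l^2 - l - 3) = 2*l^4 + 6*l^3 + 3*l^2 + l - 4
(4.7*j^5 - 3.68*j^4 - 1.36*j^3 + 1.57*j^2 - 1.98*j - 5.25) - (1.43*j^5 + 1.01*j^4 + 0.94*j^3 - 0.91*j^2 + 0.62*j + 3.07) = 3.27*j^5 - 4.69*j^4 - 2.3*j^3 + 2.48*j^2 - 2.6*j - 8.32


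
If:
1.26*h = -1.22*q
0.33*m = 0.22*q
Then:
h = -0.968253968253968*q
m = 0.666666666666667*q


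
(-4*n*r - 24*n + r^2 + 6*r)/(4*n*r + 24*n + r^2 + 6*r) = (-4*n + r)/(4*n + r)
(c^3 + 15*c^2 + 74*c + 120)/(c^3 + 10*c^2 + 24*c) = (c + 5)/c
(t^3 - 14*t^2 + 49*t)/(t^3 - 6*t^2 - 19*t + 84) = t*(t - 7)/(t^2 + t - 12)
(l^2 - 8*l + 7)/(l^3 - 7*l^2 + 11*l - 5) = (l - 7)/(l^2 - 6*l + 5)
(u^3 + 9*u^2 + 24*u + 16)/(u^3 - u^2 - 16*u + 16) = (u^2 + 5*u + 4)/(u^2 - 5*u + 4)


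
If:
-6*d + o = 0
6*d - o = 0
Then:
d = o/6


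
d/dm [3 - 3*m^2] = -6*m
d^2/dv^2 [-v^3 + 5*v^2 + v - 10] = 10 - 6*v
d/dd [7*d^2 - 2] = 14*d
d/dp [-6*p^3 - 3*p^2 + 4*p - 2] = -18*p^2 - 6*p + 4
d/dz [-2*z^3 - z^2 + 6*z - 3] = -6*z^2 - 2*z + 6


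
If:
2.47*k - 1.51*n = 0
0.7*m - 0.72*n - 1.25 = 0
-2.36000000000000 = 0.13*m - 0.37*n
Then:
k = 6.71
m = 13.07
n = 10.97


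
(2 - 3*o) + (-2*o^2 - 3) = -2*o^2 - 3*o - 1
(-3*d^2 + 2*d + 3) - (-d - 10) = -3*d^2 + 3*d + 13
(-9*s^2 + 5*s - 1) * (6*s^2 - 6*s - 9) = -54*s^4 + 84*s^3 + 45*s^2 - 39*s + 9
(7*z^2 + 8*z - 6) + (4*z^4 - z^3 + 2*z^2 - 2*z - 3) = 4*z^4 - z^3 + 9*z^2 + 6*z - 9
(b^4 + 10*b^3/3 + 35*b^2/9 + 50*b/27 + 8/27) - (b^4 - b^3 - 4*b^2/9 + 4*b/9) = 13*b^3/3 + 13*b^2/3 + 38*b/27 + 8/27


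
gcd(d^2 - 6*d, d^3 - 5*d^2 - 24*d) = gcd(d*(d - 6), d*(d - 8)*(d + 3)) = d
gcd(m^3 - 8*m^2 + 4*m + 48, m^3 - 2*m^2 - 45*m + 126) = m - 6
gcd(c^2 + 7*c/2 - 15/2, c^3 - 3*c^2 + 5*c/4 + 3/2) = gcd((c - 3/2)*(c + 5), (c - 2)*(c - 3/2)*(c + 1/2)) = c - 3/2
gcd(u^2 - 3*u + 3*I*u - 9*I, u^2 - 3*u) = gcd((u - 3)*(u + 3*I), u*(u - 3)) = u - 3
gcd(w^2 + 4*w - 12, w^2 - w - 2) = w - 2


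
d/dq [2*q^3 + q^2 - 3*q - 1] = 6*q^2 + 2*q - 3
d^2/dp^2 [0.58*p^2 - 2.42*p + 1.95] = 1.16000000000000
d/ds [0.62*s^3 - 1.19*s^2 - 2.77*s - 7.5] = 1.86*s^2 - 2.38*s - 2.77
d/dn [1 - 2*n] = -2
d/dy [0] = 0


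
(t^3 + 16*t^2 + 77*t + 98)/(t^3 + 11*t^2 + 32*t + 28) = (t + 7)/(t + 2)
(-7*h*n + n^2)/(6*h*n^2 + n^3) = (-7*h + n)/(n*(6*h + n))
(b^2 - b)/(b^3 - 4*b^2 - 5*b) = (1 - b)/(-b^2 + 4*b + 5)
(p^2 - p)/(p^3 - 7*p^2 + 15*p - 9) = p/(p^2 - 6*p + 9)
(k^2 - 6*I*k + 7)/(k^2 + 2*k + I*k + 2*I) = (k - 7*I)/(k + 2)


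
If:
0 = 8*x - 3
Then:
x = 3/8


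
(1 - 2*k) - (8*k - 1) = 2 - 10*k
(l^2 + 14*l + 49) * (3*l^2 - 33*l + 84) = 3*l^4 + 9*l^3 - 231*l^2 - 441*l + 4116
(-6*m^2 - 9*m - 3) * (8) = -48*m^2 - 72*m - 24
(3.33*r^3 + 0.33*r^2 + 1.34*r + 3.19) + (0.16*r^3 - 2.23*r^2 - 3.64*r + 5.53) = 3.49*r^3 - 1.9*r^2 - 2.3*r + 8.72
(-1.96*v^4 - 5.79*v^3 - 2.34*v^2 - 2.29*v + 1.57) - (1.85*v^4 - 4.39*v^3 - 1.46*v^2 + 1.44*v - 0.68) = -3.81*v^4 - 1.4*v^3 - 0.88*v^2 - 3.73*v + 2.25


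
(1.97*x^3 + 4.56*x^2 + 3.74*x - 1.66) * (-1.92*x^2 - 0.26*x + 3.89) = -3.7824*x^5 - 9.2674*x^4 - 0.7031*x^3 + 19.9532*x^2 + 14.9802*x - 6.4574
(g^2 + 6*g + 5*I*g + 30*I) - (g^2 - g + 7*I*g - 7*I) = 7*g - 2*I*g + 37*I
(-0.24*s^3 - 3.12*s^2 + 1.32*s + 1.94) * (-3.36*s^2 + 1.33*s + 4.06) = 0.8064*s^5 + 10.164*s^4 - 9.5592*s^3 - 17.43*s^2 + 7.9394*s + 7.8764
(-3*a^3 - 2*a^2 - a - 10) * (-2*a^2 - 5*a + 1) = 6*a^5 + 19*a^4 + 9*a^3 + 23*a^2 + 49*a - 10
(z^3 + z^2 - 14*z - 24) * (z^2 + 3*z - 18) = z^5 + 4*z^4 - 29*z^3 - 84*z^2 + 180*z + 432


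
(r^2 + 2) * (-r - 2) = -r^3 - 2*r^2 - 2*r - 4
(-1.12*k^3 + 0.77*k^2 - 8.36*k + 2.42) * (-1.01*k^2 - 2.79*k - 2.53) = 1.1312*k^5 + 2.3471*k^4 + 9.1289*k^3 + 18.9321*k^2 + 14.399*k - 6.1226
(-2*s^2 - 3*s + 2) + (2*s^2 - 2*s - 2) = -5*s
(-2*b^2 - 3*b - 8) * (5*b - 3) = -10*b^3 - 9*b^2 - 31*b + 24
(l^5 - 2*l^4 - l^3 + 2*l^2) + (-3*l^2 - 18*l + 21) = l^5 - 2*l^4 - l^3 - l^2 - 18*l + 21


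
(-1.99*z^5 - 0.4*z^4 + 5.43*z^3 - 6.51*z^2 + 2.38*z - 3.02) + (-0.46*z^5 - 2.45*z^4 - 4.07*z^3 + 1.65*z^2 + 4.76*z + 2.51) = -2.45*z^5 - 2.85*z^4 + 1.36*z^3 - 4.86*z^2 + 7.14*z - 0.51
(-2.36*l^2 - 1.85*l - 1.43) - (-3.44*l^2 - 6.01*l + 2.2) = 1.08*l^2 + 4.16*l - 3.63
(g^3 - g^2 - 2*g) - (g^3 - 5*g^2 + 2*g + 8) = 4*g^2 - 4*g - 8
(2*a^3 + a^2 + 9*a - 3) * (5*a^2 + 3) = 10*a^5 + 5*a^4 + 51*a^3 - 12*a^2 + 27*a - 9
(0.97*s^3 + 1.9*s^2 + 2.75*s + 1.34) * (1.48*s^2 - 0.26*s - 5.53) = 1.4356*s^5 + 2.5598*s^4 - 1.7881*s^3 - 9.2388*s^2 - 15.5559*s - 7.4102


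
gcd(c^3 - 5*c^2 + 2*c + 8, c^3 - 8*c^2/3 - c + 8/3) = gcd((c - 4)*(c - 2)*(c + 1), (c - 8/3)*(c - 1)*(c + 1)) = c + 1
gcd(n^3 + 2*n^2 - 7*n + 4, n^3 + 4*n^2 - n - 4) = n^2 + 3*n - 4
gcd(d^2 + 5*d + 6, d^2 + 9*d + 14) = d + 2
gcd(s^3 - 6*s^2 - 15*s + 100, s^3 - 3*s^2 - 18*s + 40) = s^2 - s - 20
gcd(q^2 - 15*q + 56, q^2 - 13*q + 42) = q - 7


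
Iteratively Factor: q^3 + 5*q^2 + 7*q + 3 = (q + 1)*(q^2 + 4*q + 3) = (q + 1)^2*(q + 3)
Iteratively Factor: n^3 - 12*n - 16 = (n - 4)*(n^2 + 4*n + 4) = (n - 4)*(n + 2)*(n + 2)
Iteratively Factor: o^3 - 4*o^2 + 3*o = (o - 1)*(o^2 - 3*o) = (o - 3)*(o - 1)*(o)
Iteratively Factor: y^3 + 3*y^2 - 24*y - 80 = (y - 5)*(y^2 + 8*y + 16) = (y - 5)*(y + 4)*(y + 4)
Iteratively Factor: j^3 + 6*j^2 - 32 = (j + 4)*(j^2 + 2*j - 8) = (j - 2)*(j + 4)*(j + 4)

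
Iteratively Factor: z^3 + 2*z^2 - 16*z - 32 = (z + 2)*(z^2 - 16) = (z + 2)*(z + 4)*(z - 4)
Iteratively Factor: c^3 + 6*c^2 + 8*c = (c + 2)*(c^2 + 4*c) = (c + 2)*(c + 4)*(c)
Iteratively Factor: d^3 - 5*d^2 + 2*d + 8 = (d - 4)*(d^2 - d - 2) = (d - 4)*(d + 1)*(d - 2)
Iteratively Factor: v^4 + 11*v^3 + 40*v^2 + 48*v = (v + 3)*(v^3 + 8*v^2 + 16*v) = (v + 3)*(v + 4)*(v^2 + 4*v) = (v + 3)*(v + 4)^2*(v)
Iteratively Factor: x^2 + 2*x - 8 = (x - 2)*(x + 4)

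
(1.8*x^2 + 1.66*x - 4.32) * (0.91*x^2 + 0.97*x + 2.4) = 1.638*x^4 + 3.2566*x^3 + 1.999*x^2 - 0.206400000000001*x - 10.368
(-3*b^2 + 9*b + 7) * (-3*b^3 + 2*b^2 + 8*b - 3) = 9*b^5 - 33*b^4 - 27*b^3 + 95*b^2 + 29*b - 21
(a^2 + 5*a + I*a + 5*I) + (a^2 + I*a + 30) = 2*a^2 + 5*a + 2*I*a + 30 + 5*I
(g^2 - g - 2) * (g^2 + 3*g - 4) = g^4 + 2*g^3 - 9*g^2 - 2*g + 8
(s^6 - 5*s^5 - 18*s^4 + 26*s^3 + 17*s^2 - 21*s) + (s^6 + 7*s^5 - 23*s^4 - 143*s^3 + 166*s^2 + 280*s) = 2*s^6 + 2*s^5 - 41*s^4 - 117*s^3 + 183*s^2 + 259*s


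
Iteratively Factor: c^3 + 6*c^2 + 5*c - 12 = (c + 4)*(c^2 + 2*c - 3) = (c - 1)*(c + 4)*(c + 3)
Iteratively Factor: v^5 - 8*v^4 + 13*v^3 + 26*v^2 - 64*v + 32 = (v - 4)*(v^4 - 4*v^3 - 3*v^2 + 14*v - 8) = (v - 4)*(v - 1)*(v^3 - 3*v^2 - 6*v + 8) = (v - 4)^2*(v - 1)*(v^2 + v - 2) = (v - 4)^2*(v - 1)*(v + 2)*(v - 1)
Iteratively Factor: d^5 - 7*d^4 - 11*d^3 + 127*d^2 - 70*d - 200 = (d - 2)*(d^4 - 5*d^3 - 21*d^2 + 85*d + 100) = (d - 2)*(d + 4)*(d^3 - 9*d^2 + 15*d + 25) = (d - 5)*(d - 2)*(d + 4)*(d^2 - 4*d - 5) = (d - 5)^2*(d - 2)*(d + 4)*(d + 1)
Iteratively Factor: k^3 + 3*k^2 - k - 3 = (k + 1)*(k^2 + 2*k - 3) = (k + 1)*(k + 3)*(k - 1)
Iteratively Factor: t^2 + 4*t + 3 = (t + 1)*(t + 3)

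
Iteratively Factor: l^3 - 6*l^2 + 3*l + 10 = (l + 1)*(l^2 - 7*l + 10) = (l - 5)*(l + 1)*(l - 2)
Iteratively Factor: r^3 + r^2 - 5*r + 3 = (r - 1)*(r^2 + 2*r - 3) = (r - 1)^2*(r + 3)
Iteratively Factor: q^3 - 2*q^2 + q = (q)*(q^2 - 2*q + 1) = q*(q - 1)*(q - 1)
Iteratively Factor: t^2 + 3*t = (t + 3)*(t)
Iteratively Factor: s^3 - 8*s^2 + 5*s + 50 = (s - 5)*(s^2 - 3*s - 10) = (s - 5)*(s + 2)*(s - 5)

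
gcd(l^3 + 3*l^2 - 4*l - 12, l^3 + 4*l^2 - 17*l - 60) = l + 3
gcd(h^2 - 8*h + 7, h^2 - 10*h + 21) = h - 7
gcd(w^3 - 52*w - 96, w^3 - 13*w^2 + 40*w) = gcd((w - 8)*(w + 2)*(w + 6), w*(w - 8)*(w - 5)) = w - 8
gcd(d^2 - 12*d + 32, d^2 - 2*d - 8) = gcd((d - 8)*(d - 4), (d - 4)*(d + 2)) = d - 4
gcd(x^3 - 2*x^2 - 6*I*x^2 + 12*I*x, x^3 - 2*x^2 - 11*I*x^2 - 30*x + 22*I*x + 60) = x^2 + x*(-2 - 6*I) + 12*I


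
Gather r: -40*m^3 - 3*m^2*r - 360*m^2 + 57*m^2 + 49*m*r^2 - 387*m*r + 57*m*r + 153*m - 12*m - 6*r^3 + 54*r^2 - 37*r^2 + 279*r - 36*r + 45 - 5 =-40*m^3 - 303*m^2 + 141*m - 6*r^3 + r^2*(49*m + 17) + r*(-3*m^2 - 330*m + 243) + 40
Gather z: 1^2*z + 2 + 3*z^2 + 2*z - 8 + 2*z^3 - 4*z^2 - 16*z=2*z^3 - z^2 - 13*z - 6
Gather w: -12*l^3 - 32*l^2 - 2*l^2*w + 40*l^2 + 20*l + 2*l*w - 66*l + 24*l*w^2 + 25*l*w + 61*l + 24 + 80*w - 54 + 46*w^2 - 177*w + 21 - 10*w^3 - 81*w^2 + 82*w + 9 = -12*l^3 + 8*l^2 + 15*l - 10*w^3 + w^2*(24*l - 35) + w*(-2*l^2 + 27*l - 15)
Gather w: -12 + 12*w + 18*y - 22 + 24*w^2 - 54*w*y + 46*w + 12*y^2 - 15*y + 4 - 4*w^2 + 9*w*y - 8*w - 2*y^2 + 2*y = 20*w^2 + w*(50 - 45*y) + 10*y^2 + 5*y - 30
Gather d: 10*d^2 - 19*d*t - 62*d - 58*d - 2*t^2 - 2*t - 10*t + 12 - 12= 10*d^2 + d*(-19*t - 120) - 2*t^2 - 12*t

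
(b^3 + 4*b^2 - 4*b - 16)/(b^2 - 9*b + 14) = (b^2 + 6*b + 8)/(b - 7)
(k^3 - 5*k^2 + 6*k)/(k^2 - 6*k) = (k^2 - 5*k + 6)/(k - 6)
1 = 1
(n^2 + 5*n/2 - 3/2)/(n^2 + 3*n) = (n - 1/2)/n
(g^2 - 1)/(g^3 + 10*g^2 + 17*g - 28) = (g + 1)/(g^2 + 11*g + 28)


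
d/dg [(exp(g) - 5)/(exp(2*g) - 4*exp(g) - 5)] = -exp(g)/(exp(2*g) + 2*exp(g) + 1)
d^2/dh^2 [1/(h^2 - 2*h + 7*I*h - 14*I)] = 2*(-h^2 + 2*h - 7*I*h + (2*h - 2 + 7*I)^2 + 14*I)/(h^2 - 2*h + 7*I*h - 14*I)^3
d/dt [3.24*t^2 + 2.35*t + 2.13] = 6.48*t + 2.35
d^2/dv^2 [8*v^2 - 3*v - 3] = 16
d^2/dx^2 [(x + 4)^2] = 2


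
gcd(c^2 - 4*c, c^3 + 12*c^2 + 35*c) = c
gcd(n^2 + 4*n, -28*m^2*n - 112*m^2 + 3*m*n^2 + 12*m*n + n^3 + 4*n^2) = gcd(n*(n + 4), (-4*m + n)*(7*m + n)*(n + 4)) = n + 4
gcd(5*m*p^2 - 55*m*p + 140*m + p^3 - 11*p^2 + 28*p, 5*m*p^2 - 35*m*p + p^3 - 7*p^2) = 5*m*p - 35*m + p^2 - 7*p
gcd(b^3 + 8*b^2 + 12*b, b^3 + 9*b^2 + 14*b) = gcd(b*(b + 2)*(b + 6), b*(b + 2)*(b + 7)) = b^2 + 2*b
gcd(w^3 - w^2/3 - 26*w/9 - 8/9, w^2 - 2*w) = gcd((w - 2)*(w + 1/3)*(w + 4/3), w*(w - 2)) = w - 2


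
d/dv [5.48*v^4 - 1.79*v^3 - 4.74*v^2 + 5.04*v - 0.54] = 21.92*v^3 - 5.37*v^2 - 9.48*v + 5.04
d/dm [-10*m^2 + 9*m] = 9 - 20*m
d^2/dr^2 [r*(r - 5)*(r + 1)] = 6*r - 8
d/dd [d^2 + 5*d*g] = 2*d + 5*g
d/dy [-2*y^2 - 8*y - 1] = -4*y - 8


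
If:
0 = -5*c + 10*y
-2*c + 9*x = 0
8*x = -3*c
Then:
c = 0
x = 0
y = 0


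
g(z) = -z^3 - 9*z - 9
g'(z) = -3*z^2 - 9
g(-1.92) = 15.36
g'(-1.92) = -20.06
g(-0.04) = -8.64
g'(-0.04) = -9.00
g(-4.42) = 117.13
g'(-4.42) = -67.61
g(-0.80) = -1.29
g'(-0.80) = -10.92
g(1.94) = -33.76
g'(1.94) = -20.29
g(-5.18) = 176.61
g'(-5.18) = -89.50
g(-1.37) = 5.90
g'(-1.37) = -14.63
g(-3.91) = 85.97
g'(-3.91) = -54.86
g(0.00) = -9.00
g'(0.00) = -9.00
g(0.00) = -9.00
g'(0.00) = -9.00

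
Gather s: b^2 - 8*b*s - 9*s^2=b^2 - 8*b*s - 9*s^2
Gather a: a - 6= a - 6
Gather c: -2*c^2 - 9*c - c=-2*c^2 - 10*c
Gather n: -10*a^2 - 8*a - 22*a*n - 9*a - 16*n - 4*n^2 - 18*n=-10*a^2 - 17*a - 4*n^2 + n*(-22*a - 34)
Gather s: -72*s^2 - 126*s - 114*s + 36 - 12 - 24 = -72*s^2 - 240*s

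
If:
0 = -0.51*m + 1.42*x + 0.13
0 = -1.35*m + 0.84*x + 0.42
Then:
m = 0.33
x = 0.03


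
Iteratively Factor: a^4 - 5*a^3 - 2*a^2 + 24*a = (a - 3)*(a^3 - 2*a^2 - 8*a) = a*(a - 3)*(a^2 - 2*a - 8) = a*(a - 4)*(a - 3)*(a + 2)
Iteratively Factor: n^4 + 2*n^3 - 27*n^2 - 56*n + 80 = (n - 5)*(n^3 + 7*n^2 + 8*n - 16) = (n - 5)*(n + 4)*(n^2 + 3*n - 4) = (n - 5)*(n + 4)^2*(n - 1)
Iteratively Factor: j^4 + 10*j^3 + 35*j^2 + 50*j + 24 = (j + 3)*(j^3 + 7*j^2 + 14*j + 8) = (j + 2)*(j + 3)*(j^2 + 5*j + 4) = (j + 2)*(j + 3)*(j + 4)*(j + 1)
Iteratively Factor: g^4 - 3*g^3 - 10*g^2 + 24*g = (g + 3)*(g^3 - 6*g^2 + 8*g) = g*(g + 3)*(g^2 - 6*g + 8) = g*(g - 2)*(g + 3)*(g - 4)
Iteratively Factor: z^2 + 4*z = (z)*(z + 4)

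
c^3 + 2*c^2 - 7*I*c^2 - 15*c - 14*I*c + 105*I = (c - 3)*(c + 5)*(c - 7*I)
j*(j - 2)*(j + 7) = j^3 + 5*j^2 - 14*j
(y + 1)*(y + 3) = y^2 + 4*y + 3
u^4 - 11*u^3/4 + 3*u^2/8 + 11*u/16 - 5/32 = (u - 5/2)*(u - 1/2)*(u - 1/4)*(u + 1/2)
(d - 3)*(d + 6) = d^2 + 3*d - 18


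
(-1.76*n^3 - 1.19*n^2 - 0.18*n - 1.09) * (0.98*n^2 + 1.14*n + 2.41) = -1.7248*n^5 - 3.1726*n^4 - 5.7746*n^3 - 4.1413*n^2 - 1.6764*n - 2.6269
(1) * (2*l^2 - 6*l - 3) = 2*l^2 - 6*l - 3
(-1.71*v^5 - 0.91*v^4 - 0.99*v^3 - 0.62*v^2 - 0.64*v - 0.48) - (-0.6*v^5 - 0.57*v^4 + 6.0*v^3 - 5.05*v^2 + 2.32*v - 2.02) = -1.11*v^5 - 0.34*v^4 - 6.99*v^3 + 4.43*v^2 - 2.96*v + 1.54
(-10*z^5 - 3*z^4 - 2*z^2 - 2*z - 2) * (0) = 0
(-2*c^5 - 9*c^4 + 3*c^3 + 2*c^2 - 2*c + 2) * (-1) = 2*c^5 + 9*c^4 - 3*c^3 - 2*c^2 + 2*c - 2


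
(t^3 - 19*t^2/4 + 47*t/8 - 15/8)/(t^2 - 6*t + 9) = (8*t^2 - 14*t + 5)/(8*(t - 3))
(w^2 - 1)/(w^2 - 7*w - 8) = (w - 1)/(w - 8)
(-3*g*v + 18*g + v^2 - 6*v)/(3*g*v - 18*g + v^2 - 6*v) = (-3*g + v)/(3*g + v)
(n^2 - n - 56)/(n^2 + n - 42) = (n - 8)/(n - 6)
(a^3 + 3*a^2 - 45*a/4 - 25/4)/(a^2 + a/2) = a + 5/2 - 25/(2*a)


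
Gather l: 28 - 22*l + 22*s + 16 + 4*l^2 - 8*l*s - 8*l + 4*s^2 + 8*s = 4*l^2 + l*(-8*s - 30) + 4*s^2 + 30*s + 44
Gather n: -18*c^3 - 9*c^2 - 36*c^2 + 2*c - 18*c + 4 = -18*c^3 - 45*c^2 - 16*c + 4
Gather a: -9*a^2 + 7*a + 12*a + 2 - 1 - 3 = -9*a^2 + 19*a - 2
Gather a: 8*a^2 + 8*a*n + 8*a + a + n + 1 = 8*a^2 + a*(8*n + 9) + n + 1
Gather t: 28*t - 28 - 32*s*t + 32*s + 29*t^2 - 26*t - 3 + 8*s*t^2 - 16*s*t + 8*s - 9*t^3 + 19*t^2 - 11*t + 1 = 40*s - 9*t^3 + t^2*(8*s + 48) + t*(-48*s - 9) - 30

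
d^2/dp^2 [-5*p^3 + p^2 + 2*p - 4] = 2 - 30*p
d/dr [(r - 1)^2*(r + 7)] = (r - 1)*(3*r + 13)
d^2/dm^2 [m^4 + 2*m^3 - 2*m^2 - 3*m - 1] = 12*m^2 + 12*m - 4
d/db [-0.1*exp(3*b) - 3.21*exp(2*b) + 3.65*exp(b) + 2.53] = (-0.3*exp(2*b) - 6.42*exp(b) + 3.65)*exp(b)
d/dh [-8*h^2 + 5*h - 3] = 5 - 16*h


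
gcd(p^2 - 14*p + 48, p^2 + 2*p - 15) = 1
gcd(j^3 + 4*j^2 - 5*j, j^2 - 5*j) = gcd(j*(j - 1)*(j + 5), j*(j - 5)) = j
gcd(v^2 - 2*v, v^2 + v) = v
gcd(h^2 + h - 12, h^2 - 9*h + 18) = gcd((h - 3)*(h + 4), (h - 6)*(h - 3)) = h - 3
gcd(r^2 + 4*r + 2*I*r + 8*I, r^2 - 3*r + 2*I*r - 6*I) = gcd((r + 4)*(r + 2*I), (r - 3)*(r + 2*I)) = r + 2*I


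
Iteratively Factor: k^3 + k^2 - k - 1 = (k - 1)*(k^2 + 2*k + 1) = (k - 1)*(k + 1)*(k + 1)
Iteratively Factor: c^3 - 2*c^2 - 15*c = (c)*(c^2 - 2*c - 15) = c*(c + 3)*(c - 5)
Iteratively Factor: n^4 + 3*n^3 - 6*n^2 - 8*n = (n - 2)*(n^3 + 5*n^2 + 4*n) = (n - 2)*(n + 4)*(n^2 + n) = (n - 2)*(n + 1)*(n + 4)*(n)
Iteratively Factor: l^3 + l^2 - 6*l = (l - 2)*(l^2 + 3*l) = l*(l - 2)*(l + 3)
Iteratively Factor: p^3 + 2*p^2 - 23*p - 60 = (p + 3)*(p^2 - p - 20) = (p - 5)*(p + 3)*(p + 4)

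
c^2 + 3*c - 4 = (c - 1)*(c + 4)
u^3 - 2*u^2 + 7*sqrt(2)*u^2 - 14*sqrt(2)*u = u*(u - 2)*(u + 7*sqrt(2))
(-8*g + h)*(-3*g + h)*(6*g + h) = 144*g^3 - 42*g^2*h - 5*g*h^2 + h^3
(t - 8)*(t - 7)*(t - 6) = t^3 - 21*t^2 + 146*t - 336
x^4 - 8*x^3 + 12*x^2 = x^2*(x - 6)*(x - 2)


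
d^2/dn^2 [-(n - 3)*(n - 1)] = -2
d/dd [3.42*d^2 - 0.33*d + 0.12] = 6.84*d - 0.33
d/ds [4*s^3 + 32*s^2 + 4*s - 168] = 12*s^2 + 64*s + 4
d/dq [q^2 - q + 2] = 2*q - 1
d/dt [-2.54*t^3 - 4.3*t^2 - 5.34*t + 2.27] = -7.62*t^2 - 8.6*t - 5.34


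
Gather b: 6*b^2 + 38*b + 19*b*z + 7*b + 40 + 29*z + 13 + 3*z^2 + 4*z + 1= 6*b^2 + b*(19*z + 45) + 3*z^2 + 33*z + 54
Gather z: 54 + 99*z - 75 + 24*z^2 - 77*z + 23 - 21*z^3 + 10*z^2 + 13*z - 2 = -21*z^3 + 34*z^2 + 35*z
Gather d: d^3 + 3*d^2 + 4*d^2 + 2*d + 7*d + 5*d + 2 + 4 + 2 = d^3 + 7*d^2 + 14*d + 8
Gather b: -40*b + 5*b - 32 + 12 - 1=-35*b - 21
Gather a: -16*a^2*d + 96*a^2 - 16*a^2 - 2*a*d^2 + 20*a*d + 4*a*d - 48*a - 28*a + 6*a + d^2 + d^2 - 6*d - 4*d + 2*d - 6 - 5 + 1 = a^2*(80 - 16*d) + a*(-2*d^2 + 24*d - 70) + 2*d^2 - 8*d - 10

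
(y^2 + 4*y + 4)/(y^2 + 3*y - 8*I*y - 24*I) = (y^2 + 4*y + 4)/(y^2 + y*(3 - 8*I) - 24*I)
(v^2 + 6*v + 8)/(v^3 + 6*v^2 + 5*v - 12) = (v + 2)/(v^2 + 2*v - 3)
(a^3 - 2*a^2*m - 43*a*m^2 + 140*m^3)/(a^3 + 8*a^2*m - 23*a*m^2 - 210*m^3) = (a - 4*m)/(a + 6*m)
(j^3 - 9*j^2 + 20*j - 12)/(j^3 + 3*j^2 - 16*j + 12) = (j - 6)/(j + 6)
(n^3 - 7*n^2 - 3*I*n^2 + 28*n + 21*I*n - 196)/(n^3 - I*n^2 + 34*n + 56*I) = (n - 7)/(n + 2*I)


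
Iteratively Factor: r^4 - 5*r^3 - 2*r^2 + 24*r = (r + 2)*(r^3 - 7*r^2 + 12*r) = (r - 4)*(r + 2)*(r^2 - 3*r) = r*(r - 4)*(r + 2)*(r - 3)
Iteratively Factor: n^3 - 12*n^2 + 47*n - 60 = (n - 5)*(n^2 - 7*n + 12) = (n - 5)*(n - 4)*(n - 3)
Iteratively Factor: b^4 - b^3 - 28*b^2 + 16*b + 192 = (b - 4)*(b^3 + 3*b^2 - 16*b - 48) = (b - 4)*(b + 4)*(b^2 - b - 12) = (b - 4)*(b + 3)*(b + 4)*(b - 4)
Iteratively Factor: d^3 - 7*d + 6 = (d - 2)*(d^2 + 2*d - 3) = (d - 2)*(d + 3)*(d - 1)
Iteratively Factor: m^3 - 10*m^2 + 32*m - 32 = (m - 4)*(m^2 - 6*m + 8) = (m - 4)^2*(m - 2)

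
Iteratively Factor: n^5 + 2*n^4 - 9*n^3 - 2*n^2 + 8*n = (n + 1)*(n^4 + n^3 - 10*n^2 + 8*n) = (n - 2)*(n + 1)*(n^3 + 3*n^2 - 4*n) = n*(n - 2)*(n + 1)*(n^2 + 3*n - 4) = n*(n - 2)*(n + 1)*(n + 4)*(n - 1)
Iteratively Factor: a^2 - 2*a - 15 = (a + 3)*(a - 5)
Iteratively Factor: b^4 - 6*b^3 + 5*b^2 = (b)*(b^3 - 6*b^2 + 5*b) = b^2*(b^2 - 6*b + 5) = b^2*(b - 1)*(b - 5)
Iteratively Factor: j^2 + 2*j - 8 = (j - 2)*(j + 4)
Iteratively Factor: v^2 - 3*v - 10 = (v - 5)*(v + 2)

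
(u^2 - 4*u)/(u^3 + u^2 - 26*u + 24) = u/(u^2 + 5*u - 6)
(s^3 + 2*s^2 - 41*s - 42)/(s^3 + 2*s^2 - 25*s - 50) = (s^3 + 2*s^2 - 41*s - 42)/(s^3 + 2*s^2 - 25*s - 50)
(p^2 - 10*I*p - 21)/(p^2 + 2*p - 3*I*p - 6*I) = (p - 7*I)/(p + 2)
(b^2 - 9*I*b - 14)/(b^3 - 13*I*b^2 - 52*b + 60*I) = (b - 7*I)/(b^2 - 11*I*b - 30)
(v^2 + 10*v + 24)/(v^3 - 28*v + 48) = (v + 4)/(v^2 - 6*v + 8)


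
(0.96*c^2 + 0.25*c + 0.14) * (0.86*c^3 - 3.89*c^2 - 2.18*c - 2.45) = 0.8256*c^5 - 3.5194*c^4 - 2.9449*c^3 - 3.4416*c^2 - 0.9177*c - 0.343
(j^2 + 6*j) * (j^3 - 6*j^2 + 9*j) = j^5 - 27*j^3 + 54*j^2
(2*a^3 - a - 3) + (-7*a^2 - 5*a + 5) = 2*a^3 - 7*a^2 - 6*a + 2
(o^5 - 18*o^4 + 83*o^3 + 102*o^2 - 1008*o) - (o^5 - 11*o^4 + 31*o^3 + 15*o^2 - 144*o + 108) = -7*o^4 + 52*o^3 + 87*o^2 - 864*o - 108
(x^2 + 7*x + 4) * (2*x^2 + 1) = 2*x^4 + 14*x^3 + 9*x^2 + 7*x + 4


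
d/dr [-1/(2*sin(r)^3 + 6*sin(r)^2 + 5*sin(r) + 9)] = (6*sin(r)^2 + 12*sin(r) + 5)*cos(r)/(2*sin(r)^3 + 6*sin(r)^2 + 5*sin(r) + 9)^2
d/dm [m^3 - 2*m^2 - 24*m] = 3*m^2 - 4*m - 24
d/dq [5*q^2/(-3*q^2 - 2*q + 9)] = 10*q*(9 - q)/(9*q^4 + 12*q^3 - 50*q^2 - 36*q + 81)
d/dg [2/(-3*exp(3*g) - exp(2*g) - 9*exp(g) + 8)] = (18*exp(2*g) + 4*exp(g) + 18)*exp(g)/(3*exp(3*g) + exp(2*g) + 9*exp(g) - 8)^2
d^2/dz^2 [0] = 0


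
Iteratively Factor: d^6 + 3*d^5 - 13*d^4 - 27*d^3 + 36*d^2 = (d + 4)*(d^5 - d^4 - 9*d^3 + 9*d^2) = d*(d + 4)*(d^4 - d^3 - 9*d^2 + 9*d) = d*(d - 3)*(d + 4)*(d^3 + 2*d^2 - 3*d) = d*(d - 3)*(d - 1)*(d + 4)*(d^2 + 3*d) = d^2*(d - 3)*(d - 1)*(d + 4)*(d + 3)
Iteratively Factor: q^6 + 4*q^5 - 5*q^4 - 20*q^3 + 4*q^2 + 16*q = (q + 1)*(q^5 + 3*q^4 - 8*q^3 - 12*q^2 + 16*q) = (q - 2)*(q + 1)*(q^4 + 5*q^3 + 2*q^2 - 8*q) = q*(q - 2)*(q + 1)*(q^3 + 5*q^2 + 2*q - 8) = q*(q - 2)*(q + 1)*(q + 2)*(q^2 + 3*q - 4) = q*(q - 2)*(q + 1)*(q + 2)*(q + 4)*(q - 1)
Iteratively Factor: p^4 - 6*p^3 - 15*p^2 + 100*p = (p)*(p^3 - 6*p^2 - 15*p + 100) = p*(p + 4)*(p^2 - 10*p + 25) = p*(p - 5)*(p + 4)*(p - 5)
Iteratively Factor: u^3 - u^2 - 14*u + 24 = (u + 4)*(u^2 - 5*u + 6) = (u - 2)*(u + 4)*(u - 3)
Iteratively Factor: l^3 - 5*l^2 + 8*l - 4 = (l - 1)*(l^2 - 4*l + 4) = (l - 2)*(l - 1)*(l - 2)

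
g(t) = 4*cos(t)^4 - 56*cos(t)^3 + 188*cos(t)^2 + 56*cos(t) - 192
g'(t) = -16*sin(t)*cos(t)^3 + 168*sin(t)*cos(t)^2 - 376*sin(t)*cos(t) - 56*sin(t)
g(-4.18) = -164.40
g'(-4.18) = 155.29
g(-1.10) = -132.97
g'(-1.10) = 172.43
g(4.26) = -175.73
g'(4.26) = -127.53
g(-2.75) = -36.01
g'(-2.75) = -170.87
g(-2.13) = -160.12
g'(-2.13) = -163.72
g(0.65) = -54.92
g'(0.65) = -155.49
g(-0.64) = -53.37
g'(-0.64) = 153.93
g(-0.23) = -7.34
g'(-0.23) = 63.29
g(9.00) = -41.84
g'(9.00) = 180.57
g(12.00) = -42.49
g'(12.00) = 141.26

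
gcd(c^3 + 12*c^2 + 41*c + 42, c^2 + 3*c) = c + 3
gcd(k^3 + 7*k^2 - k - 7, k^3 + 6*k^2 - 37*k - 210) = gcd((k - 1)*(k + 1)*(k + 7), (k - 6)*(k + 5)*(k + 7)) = k + 7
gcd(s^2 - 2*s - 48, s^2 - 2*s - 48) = s^2 - 2*s - 48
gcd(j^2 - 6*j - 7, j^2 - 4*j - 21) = j - 7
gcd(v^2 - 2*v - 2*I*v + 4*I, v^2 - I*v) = 1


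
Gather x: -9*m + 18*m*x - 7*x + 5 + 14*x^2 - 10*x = -9*m + 14*x^2 + x*(18*m - 17) + 5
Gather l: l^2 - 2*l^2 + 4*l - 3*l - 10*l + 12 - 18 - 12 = -l^2 - 9*l - 18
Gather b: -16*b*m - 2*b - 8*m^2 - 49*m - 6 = b*(-16*m - 2) - 8*m^2 - 49*m - 6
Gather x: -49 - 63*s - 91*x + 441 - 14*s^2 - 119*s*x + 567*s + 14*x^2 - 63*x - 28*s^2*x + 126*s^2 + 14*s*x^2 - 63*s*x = 112*s^2 + 504*s + x^2*(14*s + 14) + x*(-28*s^2 - 182*s - 154) + 392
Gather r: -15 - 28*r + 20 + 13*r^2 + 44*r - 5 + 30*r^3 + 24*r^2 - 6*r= 30*r^3 + 37*r^2 + 10*r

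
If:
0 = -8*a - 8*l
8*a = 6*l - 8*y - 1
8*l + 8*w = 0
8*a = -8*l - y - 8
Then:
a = 9/2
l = -9/2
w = 9/2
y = -8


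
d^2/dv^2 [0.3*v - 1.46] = 0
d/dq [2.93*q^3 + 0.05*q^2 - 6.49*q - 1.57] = 8.79*q^2 + 0.1*q - 6.49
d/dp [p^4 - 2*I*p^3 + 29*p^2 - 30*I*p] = 4*p^3 - 6*I*p^2 + 58*p - 30*I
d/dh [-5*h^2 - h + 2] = -10*h - 1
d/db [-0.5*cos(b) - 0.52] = 0.5*sin(b)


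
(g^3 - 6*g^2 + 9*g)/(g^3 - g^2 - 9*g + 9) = g*(g - 3)/(g^2 + 2*g - 3)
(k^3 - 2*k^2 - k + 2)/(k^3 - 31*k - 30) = (k^2 - 3*k + 2)/(k^2 - k - 30)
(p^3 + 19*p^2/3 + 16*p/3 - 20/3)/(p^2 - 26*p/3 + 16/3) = (p^2 + 7*p + 10)/(p - 8)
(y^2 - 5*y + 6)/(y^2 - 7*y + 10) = (y - 3)/(y - 5)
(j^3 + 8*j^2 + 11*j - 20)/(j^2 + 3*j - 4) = j + 5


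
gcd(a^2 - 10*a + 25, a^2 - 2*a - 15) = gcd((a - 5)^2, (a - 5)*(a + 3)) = a - 5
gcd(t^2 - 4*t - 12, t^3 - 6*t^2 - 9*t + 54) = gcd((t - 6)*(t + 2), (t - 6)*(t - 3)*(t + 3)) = t - 6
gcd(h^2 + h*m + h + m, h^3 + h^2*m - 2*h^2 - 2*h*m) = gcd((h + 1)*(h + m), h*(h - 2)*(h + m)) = h + m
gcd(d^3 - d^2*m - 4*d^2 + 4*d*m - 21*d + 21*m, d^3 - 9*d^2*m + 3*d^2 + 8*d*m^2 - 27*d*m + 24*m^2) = d^2 - d*m + 3*d - 3*m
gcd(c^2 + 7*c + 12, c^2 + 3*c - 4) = c + 4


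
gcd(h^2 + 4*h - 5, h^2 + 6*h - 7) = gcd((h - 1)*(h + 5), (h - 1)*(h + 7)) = h - 1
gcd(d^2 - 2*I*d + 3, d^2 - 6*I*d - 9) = d - 3*I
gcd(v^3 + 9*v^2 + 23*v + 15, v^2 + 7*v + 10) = v + 5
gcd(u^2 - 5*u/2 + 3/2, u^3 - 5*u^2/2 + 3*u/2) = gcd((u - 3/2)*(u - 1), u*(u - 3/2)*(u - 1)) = u^2 - 5*u/2 + 3/2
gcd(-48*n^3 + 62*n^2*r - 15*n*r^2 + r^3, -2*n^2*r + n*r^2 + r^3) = -n + r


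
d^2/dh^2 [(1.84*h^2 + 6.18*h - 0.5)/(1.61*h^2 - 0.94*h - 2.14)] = (-7.105427357601e-15*h^4 + 37.607668*h^3 + 30.260916*h^2 + 132.295632*h - 12.339448)/(4.173281*h^6 - 7.309722*h^5 - 12.373494*h^4 + 18.601472*h^3 + 16.446756*h^2 - 12.914472*h - 9.800344)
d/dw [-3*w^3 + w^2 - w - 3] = -9*w^2 + 2*w - 1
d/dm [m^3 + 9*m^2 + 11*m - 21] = 3*m^2 + 18*m + 11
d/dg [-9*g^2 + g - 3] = 1 - 18*g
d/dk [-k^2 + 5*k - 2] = 5 - 2*k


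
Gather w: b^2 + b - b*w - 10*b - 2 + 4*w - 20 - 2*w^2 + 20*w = b^2 - 9*b - 2*w^2 + w*(24 - b) - 22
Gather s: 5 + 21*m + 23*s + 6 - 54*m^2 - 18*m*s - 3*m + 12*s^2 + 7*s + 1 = -54*m^2 + 18*m + 12*s^2 + s*(30 - 18*m) + 12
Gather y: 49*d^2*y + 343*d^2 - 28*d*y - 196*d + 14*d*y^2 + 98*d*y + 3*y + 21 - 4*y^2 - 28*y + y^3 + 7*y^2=343*d^2 - 196*d + y^3 + y^2*(14*d + 3) + y*(49*d^2 + 70*d - 25) + 21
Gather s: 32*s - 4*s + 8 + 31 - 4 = 28*s + 35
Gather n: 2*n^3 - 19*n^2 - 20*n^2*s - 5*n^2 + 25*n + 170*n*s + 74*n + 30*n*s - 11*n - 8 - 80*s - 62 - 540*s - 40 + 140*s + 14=2*n^3 + n^2*(-20*s - 24) + n*(200*s + 88) - 480*s - 96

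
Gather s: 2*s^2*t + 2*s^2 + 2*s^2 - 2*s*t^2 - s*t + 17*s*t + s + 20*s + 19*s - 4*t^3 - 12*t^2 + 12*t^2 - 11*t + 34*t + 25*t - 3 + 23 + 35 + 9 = s^2*(2*t + 4) + s*(-2*t^2 + 16*t + 40) - 4*t^3 + 48*t + 64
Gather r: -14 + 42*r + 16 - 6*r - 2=36*r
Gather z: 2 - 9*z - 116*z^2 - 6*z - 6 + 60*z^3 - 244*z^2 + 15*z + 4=60*z^3 - 360*z^2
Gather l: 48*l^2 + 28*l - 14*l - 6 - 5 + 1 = 48*l^2 + 14*l - 10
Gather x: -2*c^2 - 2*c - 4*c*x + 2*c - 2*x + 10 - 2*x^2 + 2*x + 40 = -2*c^2 - 4*c*x - 2*x^2 + 50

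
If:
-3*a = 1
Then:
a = -1/3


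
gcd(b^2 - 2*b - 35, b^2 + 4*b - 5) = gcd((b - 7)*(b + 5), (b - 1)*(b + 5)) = b + 5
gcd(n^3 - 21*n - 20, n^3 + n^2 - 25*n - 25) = n^2 - 4*n - 5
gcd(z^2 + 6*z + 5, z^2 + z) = z + 1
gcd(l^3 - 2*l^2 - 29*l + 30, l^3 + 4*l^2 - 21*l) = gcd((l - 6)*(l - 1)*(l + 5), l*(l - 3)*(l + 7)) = 1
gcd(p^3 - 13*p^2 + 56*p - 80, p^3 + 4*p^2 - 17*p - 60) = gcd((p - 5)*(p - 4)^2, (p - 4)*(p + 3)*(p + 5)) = p - 4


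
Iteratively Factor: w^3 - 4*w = (w)*(w^2 - 4) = w*(w - 2)*(w + 2)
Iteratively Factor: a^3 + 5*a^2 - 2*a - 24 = (a - 2)*(a^2 + 7*a + 12) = (a - 2)*(a + 3)*(a + 4)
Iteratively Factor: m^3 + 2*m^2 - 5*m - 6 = (m + 3)*(m^2 - m - 2) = (m - 2)*(m + 3)*(m + 1)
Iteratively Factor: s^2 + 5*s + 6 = (s + 3)*(s + 2)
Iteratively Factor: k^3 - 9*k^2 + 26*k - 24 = (k - 4)*(k^2 - 5*k + 6) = (k - 4)*(k - 2)*(k - 3)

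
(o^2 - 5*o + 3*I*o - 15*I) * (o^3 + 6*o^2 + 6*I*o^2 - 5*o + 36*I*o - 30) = o^5 + o^4 + 9*I*o^4 - 53*o^3 + 9*I*o^3 - 23*o^2 - 285*I*o^2 + 690*o - 15*I*o + 450*I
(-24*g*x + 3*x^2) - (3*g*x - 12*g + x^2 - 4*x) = -27*g*x + 12*g + 2*x^2 + 4*x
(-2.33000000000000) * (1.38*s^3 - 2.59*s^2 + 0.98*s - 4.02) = -3.2154*s^3 + 6.0347*s^2 - 2.2834*s + 9.3666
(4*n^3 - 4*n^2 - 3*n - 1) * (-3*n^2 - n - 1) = -12*n^5 + 8*n^4 + 9*n^3 + 10*n^2 + 4*n + 1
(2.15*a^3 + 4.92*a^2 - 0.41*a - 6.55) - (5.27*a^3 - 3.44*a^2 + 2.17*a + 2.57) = -3.12*a^3 + 8.36*a^2 - 2.58*a - 9.12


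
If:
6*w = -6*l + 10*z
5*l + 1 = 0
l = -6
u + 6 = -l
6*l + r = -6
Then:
No Solution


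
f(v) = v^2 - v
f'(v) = 2*v - 1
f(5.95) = 29.45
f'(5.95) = 10.90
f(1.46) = 0.67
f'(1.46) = 1.92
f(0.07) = -0.07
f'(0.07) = -0.86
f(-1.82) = 5.13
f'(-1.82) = -4.64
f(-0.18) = 0.21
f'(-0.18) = -1.36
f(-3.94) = 19.46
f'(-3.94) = -8.88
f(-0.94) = 1.82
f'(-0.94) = -2.88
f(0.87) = -0.11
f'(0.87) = 0.74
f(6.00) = 30.00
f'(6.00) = 11.00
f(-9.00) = 90.00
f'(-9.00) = -19.00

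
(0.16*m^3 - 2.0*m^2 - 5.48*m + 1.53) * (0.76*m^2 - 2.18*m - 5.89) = 0.1216*m^5 - 1.8688*m^4 - 0.7472*m^3 + 24.8892*m^2 + 28.9418*m - 9.0117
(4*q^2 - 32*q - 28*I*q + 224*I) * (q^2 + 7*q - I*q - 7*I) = 4*q^4 - 4*q^3 - 32*I*q^3 - 252*q^2 + 32*I*q^2 + 28*q + 1792*I*q + 1568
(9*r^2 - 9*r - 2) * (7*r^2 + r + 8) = 63*r^4 - 54*r^3 + 49*r^2 - 74*r - 16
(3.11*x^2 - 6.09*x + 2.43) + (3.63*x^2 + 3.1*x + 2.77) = 6.74*x^2 - 2.99*x + 5.2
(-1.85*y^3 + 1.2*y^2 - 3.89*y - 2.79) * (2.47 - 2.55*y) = 4.7175*y^4 - 7.6295*y^3 + 12.8835*y^2 - 2.4938*y - 6.8913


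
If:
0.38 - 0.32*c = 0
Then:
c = 1.19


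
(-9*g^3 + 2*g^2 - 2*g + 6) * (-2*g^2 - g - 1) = 18*g^5 + 5*g^4 + 11*g^3 - 12*g^2 - 4*g - 6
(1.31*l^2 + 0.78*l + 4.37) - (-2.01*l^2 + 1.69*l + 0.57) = 3.32*l^2 - 0.91*l + 3.8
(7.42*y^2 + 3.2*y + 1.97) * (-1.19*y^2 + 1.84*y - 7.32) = -8.8298*y^4 + 9.8448*y^3 - 50.7707*y^2 - 19.7992*y - 14.4204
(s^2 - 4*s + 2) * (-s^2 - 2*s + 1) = -s^4 + 2*s^3 + 7*s^2 - 8*s + 2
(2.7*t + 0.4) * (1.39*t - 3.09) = 3.753*t^2 - 7.787*t - 1.236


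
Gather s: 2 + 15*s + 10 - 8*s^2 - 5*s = -8*s^2 + 10*s + 12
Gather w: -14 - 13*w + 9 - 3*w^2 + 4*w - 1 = -3*w^2 - 9*w - 6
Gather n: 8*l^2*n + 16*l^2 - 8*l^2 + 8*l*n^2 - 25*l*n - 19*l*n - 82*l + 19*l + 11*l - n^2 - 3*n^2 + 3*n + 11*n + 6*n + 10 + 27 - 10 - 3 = 8*l^2 - 52*l + n^2*(8*l - 4) + n*(8*l^2 - 44*l + 20) + 24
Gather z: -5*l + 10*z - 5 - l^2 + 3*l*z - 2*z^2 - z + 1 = -l^2 - 5*l - 2*z^2 + z*(3*l + 9) - 4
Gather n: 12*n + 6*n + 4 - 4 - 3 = 18*n - 3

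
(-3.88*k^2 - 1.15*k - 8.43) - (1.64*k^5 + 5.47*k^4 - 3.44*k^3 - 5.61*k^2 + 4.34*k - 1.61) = -1.64*k^5 - 5.47*k^4 + 3.44*k^3 + 1.73*k^2 - 5.49*k - 6.82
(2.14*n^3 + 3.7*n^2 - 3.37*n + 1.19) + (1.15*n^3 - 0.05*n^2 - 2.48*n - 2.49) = 3.29*n^3 + 3.65*n^2 - 5.85*n - 1.3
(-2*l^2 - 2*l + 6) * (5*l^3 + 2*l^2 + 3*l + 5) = -10*l^5 - 14*l^4 + 20*l^3 - 4*l^2 + 8*l + 30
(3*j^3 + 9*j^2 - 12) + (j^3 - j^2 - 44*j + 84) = 4*j^3 + 8*j^2 - 44*j + 72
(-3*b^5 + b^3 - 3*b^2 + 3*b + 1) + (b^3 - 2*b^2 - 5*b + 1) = -3*b^5 + 2*b^3 - 5*b^2 - 2*b + 2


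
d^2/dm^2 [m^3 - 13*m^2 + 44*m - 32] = 6*m - 26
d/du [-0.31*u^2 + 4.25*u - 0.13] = 4.25 - 0.62*u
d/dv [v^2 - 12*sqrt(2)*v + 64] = 2*v - 12*sqrt(2)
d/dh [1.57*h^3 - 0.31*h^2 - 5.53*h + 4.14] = 4.71*h^2 - 0.62*h - 5.53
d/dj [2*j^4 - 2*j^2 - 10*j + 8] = 8*j^3 - 4*j - 10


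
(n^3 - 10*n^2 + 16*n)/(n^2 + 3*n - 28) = n*(n^2 - 10*n + 16)/(n^2 + 3*n - 28)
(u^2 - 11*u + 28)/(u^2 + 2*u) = (u^2 - 11*u + 28)/(u*(u + 2))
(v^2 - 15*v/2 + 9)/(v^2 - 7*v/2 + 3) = (v - 6)/(v - 2)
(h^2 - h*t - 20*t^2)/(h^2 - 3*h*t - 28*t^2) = (-h + 5*t)/(-h + 7*t)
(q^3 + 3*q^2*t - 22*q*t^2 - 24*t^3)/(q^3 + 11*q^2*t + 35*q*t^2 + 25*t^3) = (q^2 + 2*q*t - 24*t^2)/(q^2 + 10*q*t + 25*t^2)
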